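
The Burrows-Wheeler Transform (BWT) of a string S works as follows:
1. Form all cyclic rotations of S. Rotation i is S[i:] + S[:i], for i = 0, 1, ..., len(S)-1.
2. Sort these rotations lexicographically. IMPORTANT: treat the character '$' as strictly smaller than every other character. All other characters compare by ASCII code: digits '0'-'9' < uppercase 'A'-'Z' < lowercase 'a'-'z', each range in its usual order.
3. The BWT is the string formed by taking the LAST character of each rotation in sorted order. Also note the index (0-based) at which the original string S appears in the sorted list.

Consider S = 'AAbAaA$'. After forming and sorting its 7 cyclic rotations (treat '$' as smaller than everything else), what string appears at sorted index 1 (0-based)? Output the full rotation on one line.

All 7 rotations (rotation i = S[i:]+S[:i]):
  rot[0] = AAbAaA$
  rot[1] = AbAaA$A
  rot[2] = bAaA$AA
  rot[3] = AaA$AAb
  rot[4] = aA$AAbA
  rot[5] = A$AAbAa
  rot[6] = $AAbAaA
Sorted (with $ < everything):
  sorted[0] = $AAbAaA
  sorted[1] = A$AAbAa
  sorted[2] = AAbAaA$
  sorted[3] = AaA$AAb
  sorted[4] = AbAaA$A
  sorted[5] = aA$AAbA
  sorted[6] = bAaA$AA
sorted[1] = A$AAbAa

Answer: A$AAbAa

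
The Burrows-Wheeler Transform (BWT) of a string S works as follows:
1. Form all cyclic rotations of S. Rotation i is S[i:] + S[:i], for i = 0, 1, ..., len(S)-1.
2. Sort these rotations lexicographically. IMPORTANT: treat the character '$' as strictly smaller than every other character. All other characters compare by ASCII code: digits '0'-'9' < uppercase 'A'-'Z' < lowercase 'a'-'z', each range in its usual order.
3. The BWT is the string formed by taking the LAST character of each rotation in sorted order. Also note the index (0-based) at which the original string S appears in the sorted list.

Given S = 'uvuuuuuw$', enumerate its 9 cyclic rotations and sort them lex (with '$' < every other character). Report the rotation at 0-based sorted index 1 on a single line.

Answer: uuuuuw$uv

Derivation:
All 9 rotations (rotation i = S[i:]+S[:i]):
  rot[0] = uvuuuuuw$
  rot[1] = vuuuuuw$u
  rot[2] = uuuuuw$uv
  rot[3] = uuuuw$uvu
  rot[4] = uuuw$uvuu
  rot[5] = uuw$uvuuu
  rot[6] = uw$uvuuuu
  rot[7] = w$uvuuuuu
  rot[8] = $uvuuuuuw
Sorted (with $ < everything):
  sorted[0] = $uvuuuuuw
  sorted[1] = uuuuuw$uv
  sorted[2] = uuuuw$uvu
  sorted[3] = uuuw$uvuu
  sorted[4] = uuw$uvuuu
  sorted[5] = uvuuuuuw$
  sorted[6] = uw$uvuuuu
  sorted[7] = vuuuuuw$u
  sorted[8] = w$uvuuuuu
sorted[1] = uuuuuw$uv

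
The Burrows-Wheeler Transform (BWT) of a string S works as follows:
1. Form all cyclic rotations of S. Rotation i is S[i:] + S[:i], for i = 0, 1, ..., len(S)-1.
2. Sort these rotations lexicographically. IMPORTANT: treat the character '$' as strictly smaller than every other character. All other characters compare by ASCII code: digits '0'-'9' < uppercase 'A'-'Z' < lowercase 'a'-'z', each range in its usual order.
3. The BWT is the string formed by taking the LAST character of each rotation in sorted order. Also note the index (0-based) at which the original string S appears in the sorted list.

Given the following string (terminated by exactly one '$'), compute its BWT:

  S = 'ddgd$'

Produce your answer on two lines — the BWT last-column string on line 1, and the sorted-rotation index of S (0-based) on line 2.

Answer: dg$dd
2

Derivation:
All 5 rotations (rotation i = S[i:]+S[:i]):
  rot[0] = ddgd$
  rot[1] = dgd$d
  rot[2] = gd$dd
  rot[3] = d$ddg
  rot[4] = $ddgd
Sorted (with $ < everything):
  sorted[0] = $ddgd  (last char: 'd')
  sorted[1] = d$ddg  (last char: 'g')
  sorted[2] = ddgd$  (last char: '$')
  sorted[3] = dgd$d  (last char: 'd')
  sorted[4] = gd$dd  (last char: 'd')
Last column: dg$dd
Original string S is at sorted index 2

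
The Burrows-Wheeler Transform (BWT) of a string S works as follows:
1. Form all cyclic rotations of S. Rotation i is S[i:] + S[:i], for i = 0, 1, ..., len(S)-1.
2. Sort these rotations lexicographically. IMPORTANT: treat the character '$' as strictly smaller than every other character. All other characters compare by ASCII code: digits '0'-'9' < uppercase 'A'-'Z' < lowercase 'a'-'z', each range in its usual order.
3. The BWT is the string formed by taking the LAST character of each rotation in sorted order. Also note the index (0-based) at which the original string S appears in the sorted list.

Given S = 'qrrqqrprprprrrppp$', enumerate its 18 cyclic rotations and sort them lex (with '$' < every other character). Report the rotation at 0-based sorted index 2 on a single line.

All 18 rotations (rotation i = S[i:]+S[:i]):
  rot[0] = qrrqqrprprprrrppp$
  rot[1] = rrqqrprprprrrppp$q
  rot[2] = rqqrprprprrrppp$qr
  rot[3] = qqrprprprrrppp$qrr
  rot[4] = qrprprprrrppp$qrrq
  rot[5] = rprprprrrppp$qrrqq
  rot[6] = prprprrrppp$qrrqqr
  rot[7] = rprprrrppp$qrrqqrp
  rot[8] = prprrrppp$qrrqqrpr
  rot[9] = rprrrppp$qrrqqrprp
  rot[10] = prrrppp$qrrqqrprpr
  rot[11] = rrrppp$qrrqqrprprp
  rot[12] = rrppp$qrrqqrprprpr
  rot[13] = rppp$qrrqqrprprprr
  rot[14] = ppp$qrrqqrprprprrr
  rot[15] = pp$qrrqqrprprprrrp
  rot[16] = p$qrrqqrprprprrrpp
  rot[17] = $qrrqqrprprprrrppp
Sorted (with $ < everything):
  sorted[0] = $qrrqqrprprprrrppp
  sorted[1] = p$qrrqqrprprprrrpp
  sorted[2] = pp$qrrqqrprprprrrp
  sorted[3] = ppp$qrrqqrprprprrr
  sorted[4] = prprprrrppp$qrrqqr
  sorted[5] = prprrrppp$qrrqqrpr
  sorted[6] = prrrppp$qrrqqrprpr
  sorted[7] = qqrprprprrrppp$qrr
  sorted[8] = qrprprprrrppp$qrrq
  sorted[9] = qrrqqrprprprrrppp$
  sorted[10] = rppp$qrrqqrprprprr
  sorted[11] = rprprprrrppp$qrrqq
  sorted[12] = rprprrrppp$qrrqqrp
  sorted[13] = rprrrppp$qrrqqrprp
  sorted[14] = rqqrprprprrrppp$qr
  sorted[15] = rrppp$qrrqqrprprpr
  sorted[16] = rrqqrprprprrrppp$q
  sorted[17] = rrrppp$qrrqqrprprp
sorted[2] = pp$qrrqqrprprprrrp

Answer: pp$qrrqqrprprprrrp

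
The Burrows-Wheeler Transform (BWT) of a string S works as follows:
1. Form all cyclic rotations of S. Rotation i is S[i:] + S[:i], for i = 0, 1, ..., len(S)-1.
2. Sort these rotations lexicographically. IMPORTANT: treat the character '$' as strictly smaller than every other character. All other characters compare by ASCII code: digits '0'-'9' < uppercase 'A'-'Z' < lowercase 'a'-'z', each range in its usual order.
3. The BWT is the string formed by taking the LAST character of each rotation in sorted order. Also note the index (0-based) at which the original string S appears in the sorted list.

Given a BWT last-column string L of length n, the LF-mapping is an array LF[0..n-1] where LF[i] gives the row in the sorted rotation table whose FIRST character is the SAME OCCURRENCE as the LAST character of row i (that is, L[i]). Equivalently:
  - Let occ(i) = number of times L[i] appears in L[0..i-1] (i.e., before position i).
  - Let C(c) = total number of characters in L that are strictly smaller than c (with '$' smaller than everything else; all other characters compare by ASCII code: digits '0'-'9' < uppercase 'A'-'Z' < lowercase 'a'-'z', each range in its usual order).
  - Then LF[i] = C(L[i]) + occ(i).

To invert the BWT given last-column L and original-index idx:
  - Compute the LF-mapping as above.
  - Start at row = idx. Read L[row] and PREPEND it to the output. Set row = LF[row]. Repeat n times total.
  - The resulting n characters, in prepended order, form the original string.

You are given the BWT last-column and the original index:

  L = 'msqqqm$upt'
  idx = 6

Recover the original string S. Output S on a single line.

LF mapping: 1 7 4 5 6 2 0 9 3 8
Walk LF starting at row 6, prepending L[row]:
  step 1: row=6, L[6]='$', prepend. Next row=LF[6]=0
  step 2: row=0, L[0]='m', prepend. Next row=LF[0]=1
  step 3: row=1, L[1]='s', prepend. Next row=LF[1]=7
  step 4: row=7, L[7]='u', prepend. Next row=LF[7]=9
  step 5: row=9, L[9]='t', prepend. Next row=LF[9]=8
  step 6: row=8, L[8]='p', prepend. Next row=LF[8]=3
  step 7: row=3, L[3]='q', prepend. Next row=LF[3]=5
  step 8: row=5, L[5]='m', prepend. Next row=LF[5]=2
  step 9: row=2, L[2]='q', prepend. Next row=LF[2]=4
  step 10: row=4, L[4]='q', prepend. Next row=LF[4]=6
Reversed output: qqmqptusm$

Answer: qqmqptusm$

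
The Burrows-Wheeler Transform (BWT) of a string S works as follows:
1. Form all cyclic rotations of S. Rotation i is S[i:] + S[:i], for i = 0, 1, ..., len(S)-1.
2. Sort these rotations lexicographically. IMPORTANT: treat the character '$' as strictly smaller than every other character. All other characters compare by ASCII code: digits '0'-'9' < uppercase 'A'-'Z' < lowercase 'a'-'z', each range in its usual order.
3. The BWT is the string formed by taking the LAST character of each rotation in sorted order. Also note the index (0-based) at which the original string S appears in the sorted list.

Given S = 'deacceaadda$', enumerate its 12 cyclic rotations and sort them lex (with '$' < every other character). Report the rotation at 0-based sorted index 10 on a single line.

All 12 rotations (rotation i = S[i:]+S[:i]):
  rot[0] = deacceaadda$
  rot[1] = eacceaadda$d
  rot[2] = acceaadda$de
  rot[3] = cceaadda$dea
  rot[4] = ceaadda$deac
  rot[5] = eaadda$deacc
  rot[6] = aadda$deacce
  rot[7] = adda$deaccea
  rot[8] = dda$deacceaa
  rot[9] = da$deacceaad
  rot[10] = a$deacceaadd
  rot[11] = $deacceaadda
Sorted (with $ < everything):
  sorted[0] = $deacceaadda
  sorted[1] = a$deacceaadd
  sorted[2] = aadda$deacce
  sorted[3] = acceaadda$de
  sorted[4] = adda$deaccea
  sorted[5] = cceaadda$dea
  sorted[6] = ceaadda$deac
  sorted[7] = da$deacceaad
  sorted[8] = dda$deacceaa
  sorted[9] = deacceaadda$
  sorted[10] = eaadda$deacc
  sorted[11] = eacceaadda$d
sorted[10] = eaadda$deacc

Answer: eaadda$deacc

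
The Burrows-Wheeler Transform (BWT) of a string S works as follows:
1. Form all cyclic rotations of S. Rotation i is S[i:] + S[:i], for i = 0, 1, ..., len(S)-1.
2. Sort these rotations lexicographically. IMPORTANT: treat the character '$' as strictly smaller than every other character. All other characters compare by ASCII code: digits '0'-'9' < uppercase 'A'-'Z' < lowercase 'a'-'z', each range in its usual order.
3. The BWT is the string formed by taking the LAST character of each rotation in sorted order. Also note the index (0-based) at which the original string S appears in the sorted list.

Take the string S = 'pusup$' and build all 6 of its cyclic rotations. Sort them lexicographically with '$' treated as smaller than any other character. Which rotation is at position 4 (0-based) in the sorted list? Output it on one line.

All 6 rotations (rotation i = S[i:]+S[:i]):
  rot[0] = pusup$
  rot[1] = usup$p
  rot[2] = sup$pu
  rot[3] = up$pus
  rot[4] = p$pusu
  rot[5] = $pusup
Sorted (with $ < everything):
  sorted[0] = $pusup
  sorted[1] = p$pusu
  sorted[2] = pusup$
  sorted[3] = sup$pu
  sorted[4] = up$pus
  sorted[5] = usup$p
sorted[4] = up$pus

Answer: up$pus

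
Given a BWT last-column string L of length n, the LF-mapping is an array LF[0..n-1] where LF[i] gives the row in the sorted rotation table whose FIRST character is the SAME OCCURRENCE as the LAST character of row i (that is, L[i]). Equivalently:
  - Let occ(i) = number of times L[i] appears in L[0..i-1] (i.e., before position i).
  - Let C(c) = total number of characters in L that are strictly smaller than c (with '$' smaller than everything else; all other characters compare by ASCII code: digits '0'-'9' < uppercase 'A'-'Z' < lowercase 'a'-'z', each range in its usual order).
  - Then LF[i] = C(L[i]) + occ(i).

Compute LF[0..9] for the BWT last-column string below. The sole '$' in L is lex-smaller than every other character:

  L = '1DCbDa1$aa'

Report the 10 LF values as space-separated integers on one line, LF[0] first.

Char counts: '$':1, '1':2, 'C':1, 'D':2, 'a':3, 'b':1
C (first-col start): C('$')=0, C('1')=1, C('C')=3, C('D')=4, C('a')=6, C('b')=9
L[0]='1': occ=0, LF[0]=C('1')+0=1+0=1
L[1]='D': occ=0, LF[1]=C('D')+0=4+0=4
L[2]='C': occ=0, LF[2]=C('C')+0=3+0=3
L[3]='b': occ=0, LF[3]=C('b')+0=9+0=9
L[4]='D': occ=1, LF[4]=C('D')+1=4+1=5
L[5]='a': occ=0, LF[5]=C('a')+0=6+0=6
L[6]='1': occ=1, LF[6]=C('1')+1=1+1=2
L[7]='$': occ=0, LF[7]=C('$')+0=0+0=0
L[8]='a': occ=1, LF[8]=C('a')+1=6+1=7
L[9]='a': occ=2, LF[9]=C('a')+2=6+2=8

Answer: 1 4 3 9 5 6 2 0 7 8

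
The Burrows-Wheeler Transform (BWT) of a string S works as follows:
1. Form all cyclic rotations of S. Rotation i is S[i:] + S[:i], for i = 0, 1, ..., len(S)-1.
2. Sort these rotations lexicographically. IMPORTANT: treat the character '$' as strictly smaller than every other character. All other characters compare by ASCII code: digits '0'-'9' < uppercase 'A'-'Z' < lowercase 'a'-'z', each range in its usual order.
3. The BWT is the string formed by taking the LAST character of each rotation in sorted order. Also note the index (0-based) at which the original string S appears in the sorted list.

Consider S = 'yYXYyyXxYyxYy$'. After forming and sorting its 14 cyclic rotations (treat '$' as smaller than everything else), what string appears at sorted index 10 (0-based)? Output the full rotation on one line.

Answer: yXxYyxYy$yYXYy

Derivation:
All 14 rotations (rotation i = S[i:]+S[:i]):
  rot[0] = yYXYyyXxYyxYy$
  rot[1] = YXYyyXxYyxYy$y
  rot[2] = XYyyXxYyxYy$yY
  rot[3] = YyyXxYyxYy$yYX
  rot[4] = yyXxYyxYy$yYXY
  rot[5] = yXxYyxYy$yYXYy
  rot[6] = XxYyxYy$yYXYyy
  rot[7] = xYyxYy$yYXYyyX
  rot[8] = YyxYy$yYXYyyXx
  rot[9] = yxYy$yYXYyyXxY
  rot[10] = xYy$yYXYyyXxYy
  rot[11] = Yy$yYXYyyXxYyx
  rot[12] = y$yYXYyyXxYyxY
  rot[13] = $yYXYyyXxYyxYy
Sorted (with $ < everything):
  sorted[0] = $yYXYyyXxYyxYy
  sorted[1] = XYyyXxYyxYy$yY
  sorted[2] = XxYyxYy$yYXYyy
  sorted[3] = YXYyyXxYyxYy$y
  sorted[4] = Yy$yYXYyyXxYyx
  sorted[5] = YyxYy$yYXYyyXx
  sorted[6] = YyyXxYyxYy$yYX
  sorted[7] = xYy$yYXYyyXxYy
  sorted[8] = xYyxYy$yYXYyyX
  sorted[9] = y$yYXYyyXxYyxY
  sorted[10] = yXxYyxYy$yYXYy
  sorted[11] = yYXYyyXxYyxYy$
  sorted[12] = yxYy$yYXYyyXxY
  sorted[13] = yyXxYyxYy$yYXY
sorted[10] = yXxYyxYy$yYXYy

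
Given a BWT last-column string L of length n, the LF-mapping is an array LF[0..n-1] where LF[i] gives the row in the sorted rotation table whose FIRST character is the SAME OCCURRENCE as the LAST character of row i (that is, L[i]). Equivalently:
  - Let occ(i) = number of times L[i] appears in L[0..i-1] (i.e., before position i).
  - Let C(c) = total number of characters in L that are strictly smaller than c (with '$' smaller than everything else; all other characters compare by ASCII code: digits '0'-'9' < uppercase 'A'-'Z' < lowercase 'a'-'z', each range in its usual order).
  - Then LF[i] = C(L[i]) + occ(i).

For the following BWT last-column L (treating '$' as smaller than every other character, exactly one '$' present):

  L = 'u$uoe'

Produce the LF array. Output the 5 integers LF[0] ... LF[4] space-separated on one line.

Answer: 3 0 4 2 1

Derivation:
Char counts: '$':1, 'e':1, 'o':1, 'u':2
C (first-col start): C('$')=0, C('e')=1, C('o')=2, C('u')=3
L[0]='u': occ=0, LF[0]=C('u')+0=3+0=3
L[1]='$': occ=0, LF[1]=C('$')+0=0+0=0
L[2]='u': occ=1, LF[2]=C('u')+1=3+1=4
L[3]='o': occ=0, LF[3]=C('o')+0=2+0=2
L[4]='e': occ=0, LF[4]=C('e')+0=1+0=1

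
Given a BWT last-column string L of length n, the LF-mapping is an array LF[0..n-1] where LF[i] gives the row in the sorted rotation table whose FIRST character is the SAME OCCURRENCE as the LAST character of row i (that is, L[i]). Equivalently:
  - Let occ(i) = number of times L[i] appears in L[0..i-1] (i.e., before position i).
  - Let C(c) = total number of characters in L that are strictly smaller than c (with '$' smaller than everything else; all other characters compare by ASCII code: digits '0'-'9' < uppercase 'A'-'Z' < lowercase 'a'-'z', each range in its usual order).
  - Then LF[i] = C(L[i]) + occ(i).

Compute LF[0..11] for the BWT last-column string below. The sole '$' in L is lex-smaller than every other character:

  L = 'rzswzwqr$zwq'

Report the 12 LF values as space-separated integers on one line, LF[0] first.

Char counts: '$':1, 'q':2, 'r':2, 's':1, 'w':3, 'z':3
C (first-col start): C('$')=0, C('q')=1, C('r')=3, C('s')=5, C('w')=6, C('z')=9
L[0]='r': occ=0, LF[0]=C('r')+0=3+0=3
L[1]='z': occ=0, LF[1]=C('z')+0=9+0=9
L[2]='s': occ=0, LF[2]=C('s')+0=5+0=5
L[3]='w': occ=0, LF[3]=C('w')+0=6+0=6
L[4]='z': occ=1, LF[4]=C('z')+1=9+1=10
L[5]='w': occ=1, LF[5]=C('w')+1=6+1=7
L[6]='q': occ=0, LF[6]=C('q')+0=1+0=1
L[7]='r': occ=1, LF[7]=C('r')+1=3+1=4
L[8]='$': occ=0, LF[8]=C('$')+0=0+0=0
L[9]='z': occ=2, LF[9]=C('z')+2=9+2=11
L[10]='w': occ=2, LF[10]=C('w')+2=6+2=8
L[11]='q': occ=1, LF[11]=C('q')+1=1+1=2

Answer: 3 9 5 6 10 7 1 4 0 11 8 2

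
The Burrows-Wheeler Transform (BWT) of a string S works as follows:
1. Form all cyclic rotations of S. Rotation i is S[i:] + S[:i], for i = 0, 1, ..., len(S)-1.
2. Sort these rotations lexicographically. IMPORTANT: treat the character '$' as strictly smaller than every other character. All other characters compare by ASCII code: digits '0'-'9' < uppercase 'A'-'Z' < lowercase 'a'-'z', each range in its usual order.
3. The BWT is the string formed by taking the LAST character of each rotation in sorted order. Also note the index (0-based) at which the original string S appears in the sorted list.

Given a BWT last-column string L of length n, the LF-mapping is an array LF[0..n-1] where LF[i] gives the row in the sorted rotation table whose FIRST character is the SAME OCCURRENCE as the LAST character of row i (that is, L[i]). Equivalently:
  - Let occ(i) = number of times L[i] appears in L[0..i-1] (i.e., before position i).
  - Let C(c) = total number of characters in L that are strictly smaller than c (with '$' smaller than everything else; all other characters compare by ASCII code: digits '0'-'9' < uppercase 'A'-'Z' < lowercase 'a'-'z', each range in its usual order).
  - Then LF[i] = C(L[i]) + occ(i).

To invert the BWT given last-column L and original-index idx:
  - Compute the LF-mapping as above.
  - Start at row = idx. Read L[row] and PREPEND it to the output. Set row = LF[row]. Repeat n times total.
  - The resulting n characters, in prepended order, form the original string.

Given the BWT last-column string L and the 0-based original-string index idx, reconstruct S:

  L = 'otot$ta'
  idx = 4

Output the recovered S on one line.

Answer: tattoo$

Derivation:
LF mapping: 2 4 3 5 0 6 1
Walk LF starting at row 4, prepending L[row]:
  step 1: row=4, L[4]='$', prepend. Next row=LF[4]=0
  step 2: row=0, L[0]='o', prepend. Next row=LF[0]=2
  step 3: row=2, L[2]='o', prepend. Next row=LF[2]=3
  step 4: row=3, L[3]='t', prepend. Next row=LF[3]=5
  step 5: row=5, L[5]='t', prepend. Next row=LF[5]=6
  step 6: row=6, L[6]='a', prepend. Next row=LF[6]=1
  step 7: row=1, L[1]='t', prepend. Next row=LF[1]=4
Reversed output: tattoo$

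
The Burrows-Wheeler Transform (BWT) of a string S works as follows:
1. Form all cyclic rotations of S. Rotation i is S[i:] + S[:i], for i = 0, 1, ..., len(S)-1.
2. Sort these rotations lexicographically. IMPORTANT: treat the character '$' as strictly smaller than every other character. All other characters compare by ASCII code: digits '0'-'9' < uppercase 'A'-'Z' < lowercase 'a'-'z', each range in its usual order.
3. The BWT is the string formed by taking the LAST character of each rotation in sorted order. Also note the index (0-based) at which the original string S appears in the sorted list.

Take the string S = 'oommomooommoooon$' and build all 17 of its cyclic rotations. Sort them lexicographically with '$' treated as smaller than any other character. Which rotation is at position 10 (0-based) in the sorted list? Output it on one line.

Answer: on$oommomooommooo

Derivation:
All 17 rotations (rotation i = S[i:]+S[:i]):
  rot[0] = oommomooommoooon$
  rot[1] = ommomooommoooon$o
  rot[2] = mmomooommoooon$oo
  rot[3] = momooommoooon$oom
  rot[4] = omooommoooon$oomm
  rot[5] = mooommoooon$oommo
  rot[6] = ooommoooon$oommom
  rot[7] = oommoooon$oommomo
  rot[8] = ommoooon$oommomoo
  rot[9] = mmoooon$oommomooo
  rot[10] = moooon$oommomooom
  rot[11] = oooon$oommomooomm
  rot[12] = ooon$oommomooommo
  rot[13] = oon$oommomooommoo
  rot[14] = on$oommomooommooo
  rot[15] = n$oommomooommoooo
  rot[16] = $oommomooommoooon
Sorted (with $ < everything):
  sorted[0] = $oommomooommoooon
  sorted[1] = mmomooommoooon$oo
  sorted[2] = mmoooon$oommomooo
  sorted[3] = momooommoooon$oom
  sorted[4] = mooommoooon$oommo
  sorted[5] = moooon$oommomooom
  sorted[6] = n$oommomooommoooo
  sorted[7] = ommomooommoooon$o
  sorted[8] = ommoooon$oommomoo
  sorted[9] = omooommoooon$oomm
  sorted[10] = on$oommomooommooo
  sorted[11] = oommomooommoooon$
  sorted[12] = oommoooon$oommomo
  sorted[13] = oon$oommomooommoo
  sorted[14] = ooommoooon$oommom
  sorted[15] = ooon$oommomooommo
  sorted[16] = oooon$oommomooomm
sorted[10] = on$oommomooommooo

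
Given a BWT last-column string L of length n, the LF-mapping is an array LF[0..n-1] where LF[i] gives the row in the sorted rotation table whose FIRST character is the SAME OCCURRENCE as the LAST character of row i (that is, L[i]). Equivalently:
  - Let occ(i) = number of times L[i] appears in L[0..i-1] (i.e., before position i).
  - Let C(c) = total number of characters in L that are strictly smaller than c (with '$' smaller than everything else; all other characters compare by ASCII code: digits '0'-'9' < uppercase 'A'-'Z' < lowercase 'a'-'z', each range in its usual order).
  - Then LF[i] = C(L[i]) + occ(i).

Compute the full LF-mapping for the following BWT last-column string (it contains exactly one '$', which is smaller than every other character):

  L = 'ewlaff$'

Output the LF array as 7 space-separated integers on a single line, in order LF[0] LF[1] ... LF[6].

Char counts: '$':1, 'a':1, 'e':1, 'f':2, 'l':1, 'w':1
C (first-col start): C('$')=0, C('a')=1, C('e')=2, C('f')=3, C('l')=5, C('w')=6
L[0]='e': occ=0, LF[0]=C('e')+0=2+0=2
L[1]='w': occ=0, LF[1]=C('w')+0=6+0=6
L[2]='l': occ=0, LF[2]=C('l')+0=5+0=5
L[3]='a': occ=0, LF[3]=C('a')+0=1+0=1
L[4]='f': occ=0, LF[4]=C('f')+0=3+0=3
L[5]='f': occ=1, LF[5]=C('f')+1=3+1=4
L[6]='$': occ=0, LF[6]=C('$')+0=0+0=0

Answer: 2 6 5 1 3 4 0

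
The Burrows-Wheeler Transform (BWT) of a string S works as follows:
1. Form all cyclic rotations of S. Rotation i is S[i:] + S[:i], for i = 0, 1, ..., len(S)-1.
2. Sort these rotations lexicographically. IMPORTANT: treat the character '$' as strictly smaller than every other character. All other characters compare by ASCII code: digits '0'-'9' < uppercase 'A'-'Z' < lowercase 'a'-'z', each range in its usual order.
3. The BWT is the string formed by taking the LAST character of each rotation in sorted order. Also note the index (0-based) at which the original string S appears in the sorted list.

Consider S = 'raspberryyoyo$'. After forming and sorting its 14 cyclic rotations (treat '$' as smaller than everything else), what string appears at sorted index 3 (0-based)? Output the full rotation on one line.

Answer: erryyoyo$raspb

Derivation:
All 14 rotations (rotation i = S[i:]+S[:i]):
  rot[0] = raspberryyoyo$
  rot[1] = aspberryyoyo$r
  rot[2] = spberryyoyo$ra
  rot[3] = pberryyoyo$ras
  rot[4] = berryyoyo$rasp
  rot[5] = erryyoyo$raspb
  rot[6] = rryyoyo$raspbe
  rot[7] = ryyoyo$raspber
  rot[8] = yyoyo$raspberr
  rot[9] = yoyo$raspberry
  rot[10] = oyo$raspberryy
  rot[11] = yo$raspberryyo
  rot[12] = o$raspberryyoy
  rot[13] = $raspberryyoyo
Sorted (with $ < everything):
  sorted[0] = $raspberryyoyo
  sorted[1] = aspberryyoyo$r
  sorted[2] = berryyoyo$rasp
  sorted[3] = erryyoyo$raspb
  sorted[4] = o$raspberryyoy
  sorted[5] = oyo$raspberryy
  sorted[6] = pberryyoyo$ras
  sorted[7] = raspberryyoyo$
  sorted[8] = rryyoyo$raspbe
  sorted[9] = ryyoyo$raspber
  sorted[10] = spberryyoyo$ra
  sorted[11] = yo$raspberryyo
  sorted[12] = yoyo$raspberry
  sorted[13] = yyoyo$raspberr
sorted[3] = erryyoyo$raspb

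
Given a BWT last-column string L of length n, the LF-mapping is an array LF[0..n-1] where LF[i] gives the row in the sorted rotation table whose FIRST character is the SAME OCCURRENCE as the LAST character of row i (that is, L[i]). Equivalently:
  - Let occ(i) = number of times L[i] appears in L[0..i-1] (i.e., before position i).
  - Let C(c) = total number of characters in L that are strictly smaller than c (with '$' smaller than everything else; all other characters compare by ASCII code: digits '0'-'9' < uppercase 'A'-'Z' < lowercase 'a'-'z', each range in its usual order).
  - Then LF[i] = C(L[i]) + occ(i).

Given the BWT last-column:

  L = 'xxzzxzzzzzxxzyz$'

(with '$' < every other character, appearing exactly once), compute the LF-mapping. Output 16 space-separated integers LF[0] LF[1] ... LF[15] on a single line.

Answer: 1 2 7 8 3 9 10 11 12 13 4 5 14 6 15 0

Derivation:
Char counts: '$':1, 'x':5, 'y':1, 'z':9
C (first-col start): C('$')=0, C('x')=1, C('y')=6, C('z')=7
L[0]='x': occ=0, LF[0]=C('x')+0=1+0=1
L[1]='x': occ=1, LF[1]=C('x')+1=1+1=2
L[2]='z': occ=0, LF[2]=C('z')+0=7+0=7
L[3]='z': occ=1, LF[3]=C('z')+1=7+1=8
L[4]='x': occ=2, LF[4]=C('x')+2=1+2=3
L[5]='z': occ=2, LF[5]=C('z')+2=7+2=9
L[6]='z': occ=3, LF[6]=C('z')+3=7+3=10
L[7]='z': occ=4, LF[7]=C('z')+4=7+4=11
L[8]='z': occ=5, LF[8]=C('z')+5=7+5=12
L[9]='z': occ=6, LF[9]=C('z')+6=7+6=13
L[10]='x': occ=3, LF[10]=C('x')+3=1+3=4
L[11]='x': occ=4, LF[11]=C('x')+4=1+4=5
L[12]='z': occ=7, LF[12]=C('z')+7=7+7=14
L[13]='y': occ=0, LF[13]=C('y')+0=6+0=6
L[14]='z': occ=8, LF[14]=C('z')+8=7+8=15
L[15]='$': occ=0, LF[15]=C('$')+0=0+0=0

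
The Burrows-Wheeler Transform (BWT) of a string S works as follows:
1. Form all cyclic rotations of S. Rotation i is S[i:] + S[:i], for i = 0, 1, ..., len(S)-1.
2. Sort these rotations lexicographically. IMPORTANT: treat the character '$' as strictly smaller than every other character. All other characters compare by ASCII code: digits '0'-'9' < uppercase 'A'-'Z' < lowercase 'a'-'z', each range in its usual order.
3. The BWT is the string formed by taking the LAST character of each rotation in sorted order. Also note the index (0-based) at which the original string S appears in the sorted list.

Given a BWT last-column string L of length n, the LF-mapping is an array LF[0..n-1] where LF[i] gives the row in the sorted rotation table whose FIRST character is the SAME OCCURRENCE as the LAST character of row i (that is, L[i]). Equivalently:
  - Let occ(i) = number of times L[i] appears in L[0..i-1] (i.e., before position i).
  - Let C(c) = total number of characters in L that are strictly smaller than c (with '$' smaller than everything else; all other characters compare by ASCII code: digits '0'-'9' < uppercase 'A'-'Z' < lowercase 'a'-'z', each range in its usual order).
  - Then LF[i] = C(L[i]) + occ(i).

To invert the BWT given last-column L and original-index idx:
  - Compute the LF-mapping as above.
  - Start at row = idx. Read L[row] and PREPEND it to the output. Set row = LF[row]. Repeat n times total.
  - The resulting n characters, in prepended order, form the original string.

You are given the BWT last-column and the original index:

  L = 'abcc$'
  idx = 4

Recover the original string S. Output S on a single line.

LF mapping: 1 2 3 4 0
Walk LF starting at row 4, prepending L[row]:
  step 1: row=4, L[4]='$', prepend. Next row=LF[4]=0
  step 2: row=0, L[0]='a', prepend. Next row=LF[0]=1
  step 3: row=1, L[1]='b', prepend. Next row=LF[1]=2
  step 4: row=2, L[2]='c', prepend. Next row=LF[2]=3
  step 5: row=3, L[3]='c', prepend. Next row=LF[3]=4
Reversed output: ccba$

Answer: ccba$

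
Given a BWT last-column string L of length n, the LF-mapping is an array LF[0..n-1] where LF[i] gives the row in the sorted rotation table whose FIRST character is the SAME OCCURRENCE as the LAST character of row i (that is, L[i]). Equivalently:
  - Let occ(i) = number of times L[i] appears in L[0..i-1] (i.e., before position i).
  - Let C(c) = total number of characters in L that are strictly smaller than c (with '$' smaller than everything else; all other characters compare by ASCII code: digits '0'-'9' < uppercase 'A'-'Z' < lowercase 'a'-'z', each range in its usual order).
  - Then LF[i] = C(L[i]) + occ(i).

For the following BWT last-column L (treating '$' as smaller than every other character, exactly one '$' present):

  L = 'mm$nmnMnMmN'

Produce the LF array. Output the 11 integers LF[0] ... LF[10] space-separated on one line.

Answer: 4 5 0 8 6 9 1 10 2 7 3

Derivation:
Char counts: '$':1, 'M':2, 'N':1, 'm':4, 'n':3
C (first-col start): C('$')=0, C('M')=1, C('N')=3, C('m')=4, C('n')=8
L[0]='m': occ=0, LF[0]=C('m')+0=4+0=4
L[1]='m': occ=1, LF[1]=C('m')+1=4+1=5
L[2]='$': occ=0, LF[2]=C('$')+0=0+0=0
L[3]='n': occ=0, LF[3]=C('n')+0=8+0=8
L[4]='m': occ=2, LF[4]=C('m')+2=4+2=6
L[5]='n': occ=1, LF[5]=C('n')+1=8+1=9
L[6]='M': occ=0, LF[6]=C('M')+0=1+0=1
L[7]='n': occ=2, LF[7]=C('n')+2=8+2=10
L[8]='M': occ=1, LF[8]=C('M')+1=1+1=2
L[9]='m': occ=3, LF[9]=C('m')+3=4+3=7
L[10]='N': occ=0, LF[10]=C('N')+0=3+0=3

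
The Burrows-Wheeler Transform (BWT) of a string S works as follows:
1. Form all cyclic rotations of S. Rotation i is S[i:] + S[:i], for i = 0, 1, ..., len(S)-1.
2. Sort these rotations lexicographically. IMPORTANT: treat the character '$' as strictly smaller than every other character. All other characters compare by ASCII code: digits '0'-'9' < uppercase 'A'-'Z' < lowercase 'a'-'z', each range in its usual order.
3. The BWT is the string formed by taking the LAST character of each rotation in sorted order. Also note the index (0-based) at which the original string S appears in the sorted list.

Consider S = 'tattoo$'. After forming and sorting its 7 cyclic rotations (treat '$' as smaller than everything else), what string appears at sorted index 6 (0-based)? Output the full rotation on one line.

All 7 rotations (rotation i = S[i:]+S[:i]):
  rot[0] = tattoo$
  rot[1] = attoo$t
  rot[2] = ttoo$ta
  rot[3] = too$tat
  rot[4] = oo$tatt
  rot[5] = o$tatto
  rot[6] = $tattoo
Sorted (with $ < everything):
  sorted[0] = $tattoo
  sorted[1] = attoo$t
  sorted[2] = o$tatto
  sorted[3] = oo$tatt
  sorted[4] = tattoo$
  sorted[5] = too$tat
  sorted[6] = ttoo$ta
sorted[6] = ttoo$ta

Answer: ttoo$ta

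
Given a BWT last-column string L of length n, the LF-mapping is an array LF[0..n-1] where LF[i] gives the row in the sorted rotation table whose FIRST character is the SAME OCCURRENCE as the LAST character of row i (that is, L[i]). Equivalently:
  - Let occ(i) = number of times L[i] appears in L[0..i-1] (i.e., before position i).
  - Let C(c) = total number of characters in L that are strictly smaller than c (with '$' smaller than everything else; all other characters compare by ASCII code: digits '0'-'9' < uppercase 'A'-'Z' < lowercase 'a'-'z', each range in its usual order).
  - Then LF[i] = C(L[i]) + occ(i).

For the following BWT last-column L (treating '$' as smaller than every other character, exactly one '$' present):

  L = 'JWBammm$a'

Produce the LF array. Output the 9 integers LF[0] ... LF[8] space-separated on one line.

Answer: 2 3 1 4 6 7 8 0 5

Derivation:
Char counts: '$':1, 'B':1, 'J':1, 'W':1, 'a':2, 'm':3
C (first-col start): C('$')=0, C('B')=1, C('J')=2, C('W')=3, C('a')=4, C('m')=6
L[0]='J': occ=0, LF[0]=C('J')+0=2+0=2
L[1]='W': occ=0, LF[1]=C('W')+0=3+0=3
L[2]='B': occ=0, LF[2]=C('B')+0=1+0=1
L[3]='a': occ=0, LF[3]=C('a')+0=4+0=4
L[4]='m': occ=0, LF[4]=C('m')+0=6+0=6
L[5]='m': occ=1, LF[5]=C('m')+1=6+1=7
L[6]='m': occ=2, LF[6]=C('m')+2=6+2=8
L[7]='$': occ=0, LF[7]=C('$')+0=0+0=0
L[8]='a': occ=1, LF[8]=C('a')+1=4+1=5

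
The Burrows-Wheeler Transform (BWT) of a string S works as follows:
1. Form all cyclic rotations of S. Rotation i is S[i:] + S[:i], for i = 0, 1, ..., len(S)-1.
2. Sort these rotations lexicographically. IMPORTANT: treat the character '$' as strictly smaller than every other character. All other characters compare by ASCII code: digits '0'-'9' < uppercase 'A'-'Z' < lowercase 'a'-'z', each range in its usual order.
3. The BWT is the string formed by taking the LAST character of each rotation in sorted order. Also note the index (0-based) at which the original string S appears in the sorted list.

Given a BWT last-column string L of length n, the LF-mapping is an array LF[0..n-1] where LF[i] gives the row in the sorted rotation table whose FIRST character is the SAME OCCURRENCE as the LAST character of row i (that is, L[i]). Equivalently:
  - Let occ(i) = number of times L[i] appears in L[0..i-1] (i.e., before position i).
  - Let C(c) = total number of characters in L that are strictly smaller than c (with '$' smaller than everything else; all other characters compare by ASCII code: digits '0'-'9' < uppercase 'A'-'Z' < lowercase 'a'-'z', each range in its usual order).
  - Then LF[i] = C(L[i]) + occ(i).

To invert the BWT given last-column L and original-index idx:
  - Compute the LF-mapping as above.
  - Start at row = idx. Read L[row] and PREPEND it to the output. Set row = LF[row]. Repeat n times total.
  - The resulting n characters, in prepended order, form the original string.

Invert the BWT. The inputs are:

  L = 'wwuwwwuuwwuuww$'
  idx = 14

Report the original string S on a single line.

Answer: wwwwuwuwwuwuuw$

Derivation:
LF mapping: 6 7 1 8 9 10 2 3 11 12 4 5 13 14 0
Walk LF starting at row 14, prepending L[row]:
  step 1: row=14, L[14]='$', prepend. Next row=LF[14]=0
  step 2: row=0, L[0]='w', prepend. Next row=LF[0]=6
  step 3: row=6, L[6]='u', prepend. Next row=LF[6]=2
  step 4: row=2, L[2]='u', prepend. Next row=LF[2]=1
  step 5: row=1, L[1]='w', prepend. Next row=LF[1]=7
  step 6: row=7, L[7]='u', prepend. Next row=LF[7]=3
  step 7: row=3, L[3]='w', prepend. Next row=LF[3]=8
  step 8: row=8, L[8]='w', prepend. Next row=LF[8]=11
  step 9: row=11, L[11]='u', prepend. Next row=LF[11]=5
  step 10: row=5, L[5]='w', prepend. Next row=LF[5]=10
  step 11: row=10, L[10]='u', prepend. Next row=LF[10]=4
  step 12: row=4, L[4]='w', prepend. Next row=LF[4]=9
  step 13: row=9, L[9]='w', prepend. Next row=LF[9]=12
  step 14: row=12, L[12]='w', prepend. Next row=LF[12]=13
  step 15: row=13, L[13]='w', prepend. Next row=LF[13]=14
Reversed output: wwwwuwuwwuwuuw$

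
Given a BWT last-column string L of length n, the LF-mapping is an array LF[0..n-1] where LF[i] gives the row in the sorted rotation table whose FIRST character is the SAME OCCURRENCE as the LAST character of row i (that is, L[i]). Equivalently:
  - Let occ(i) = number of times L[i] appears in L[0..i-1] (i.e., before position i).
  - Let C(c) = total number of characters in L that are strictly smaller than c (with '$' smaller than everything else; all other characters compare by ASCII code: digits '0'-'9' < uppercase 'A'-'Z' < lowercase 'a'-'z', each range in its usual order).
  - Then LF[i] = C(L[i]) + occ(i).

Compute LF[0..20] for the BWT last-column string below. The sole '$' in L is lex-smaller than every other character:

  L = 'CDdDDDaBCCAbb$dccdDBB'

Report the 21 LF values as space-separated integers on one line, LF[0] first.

Char counts: '$':1, 'A':1, 'B':3, 'C':3, 'D':5, 'a':1, 'b':2, 'c':2, 'd':3
C (first-col start): C('$')=0, C('A')=1, C('B')=2, C('C')=5, C('D')=8, C('a')=13, C('b')=14, C('c')=16, C('d')=18
L[0]='C': occ=0, LF[0]=C('C')+0=5+0=5
L[1]='D': occ=0, LF[1]=C('D')+0=8+0=8
L[2]='d': occ=0, LF[2]=C('d')+0=18+0=18
L[3]='D': occ=1, LF[3]=C('D')+1=8+1=9
L[4]='D': occ=2, LF[4]=C('D')+2=8+2=10
L[5]='D': occ=3, LF[5]=C('D')+3=8+3=11
L[6]='a': occ=0, LF[6]=C('a')+0=13+0=13
L[7]='B': occ=0, LF[7]=C('B')+0=2+0=2
L[8]='C': occ=1, LF[8]=C('C')+1=5+1=6
L[9]='C': occ=2, LF[9]=C('C')+2=5+2=7
L[10]='A': occ=0, LF[10]=C('A')+0=1+0=1
L[11]='b': occ=0, LF[11]=C('b')+0=14+0=14
L[12]='b': occ=1, LF[12]=C('b')+1=14+1=15
L[13]='$': occ=0, LF[13]=C('$')+0=0+0=0
L[14]='d': occ=1, LF[14]=C('d')+1=18+1=19
L[15]='c': occ=0, LF[15]=C('c')+0=16+0=16
L[16]='c': occ=1, LF[16]=C('c')+1=16+1=17
L[17]='d': occ=2, LF[17]=C('d')+2=18+2=20
L[18]='D': occ=4, LF[18]=C('D')+4=8+4=12
L[19]='B': occ=1, LF[19]=C('B')+1=2+1=3
L[20]='B': occ=2, LF[20]=C('B')+2=2+2=4

Answer: 5 8 18 9 10 11 13 2 6 7 1 14 15 0 19 16 17 20 12 3 4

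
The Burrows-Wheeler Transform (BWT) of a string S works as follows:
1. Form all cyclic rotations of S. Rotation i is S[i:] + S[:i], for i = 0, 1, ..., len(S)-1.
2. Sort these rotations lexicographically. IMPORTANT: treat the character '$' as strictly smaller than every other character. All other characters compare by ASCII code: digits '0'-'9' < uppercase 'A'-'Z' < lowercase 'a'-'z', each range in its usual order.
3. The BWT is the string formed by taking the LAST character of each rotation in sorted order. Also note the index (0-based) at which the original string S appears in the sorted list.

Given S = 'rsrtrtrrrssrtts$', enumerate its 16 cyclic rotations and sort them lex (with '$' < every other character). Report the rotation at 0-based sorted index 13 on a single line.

All 16 rotations (rotation i = S[i:]+S[:i]):
  rot[0] = rsrtrtrrrssrtts$
  rot[1] = srtrtrrrssrtts$r
  rot[2] = rtrtrrrssrtts$rs
  rot[3] = trtrrrssrtts$rsr
  rot[4] = rtrrrssrtts$rsrt
  rot[5] = trrrssrtts$rsrtr
  rot[6] = rrrssrtts$rsrtrt
  rot[7] = rrssrtts$rsrtrtr
  rot[8] = rssrtts$rsrtrtrr
  rot[9] = ssrtts$rsrtrtrrr
  rot[10] = srtts$rsrtrtrrrs
  rot[11] = rtts$rsrtrtrrrss
  rot[12] = tts$rsrtrtrrrssr
  rot[13] = ts$rsrtrtrrrssrt
  rot[14] = s$rsrtrtrrrssrtt
  rot[15] = $rsrtrtrrrssrtts
Sorted (with $ < everything):
  sorted[0] = $rsrtrtrrrssrtts
  sorted[1] = rrrssrtts$rsrtrt
  sorted[2] = rrssrtts$rsrtrtr
  sorted[3] = rsrtrtrrrssrtts$
  sorted[4] = rssrtts$rsrtrtrr
  sorted[5] = rtrrrssrtts$rsrt
  sorted[6] = rtrtrrrssrtts$rs
  sorted[7] = rtts$rsrtrtrrrss
  sorted[8] = s$rsrtrtrrrssrtt
  sorted[9] = srtrtrrrssrtts$r
  sorted[10] = srtts$rsrtrtrrrs
  sorted[11] = ssrtts$rsrtrtrrr
  sorted[12] = trrrssrtts$rsrtr
  sorted[13] = trtrrrssrtts$rsr
  sorted[14] = ts$rsrtrtrrrssrt
  sorted[15] = tts$rsrtrtrrrssr
sorted[13] = trtrrrssrtts$rsr

Answer: trtrrrssrtts$rsr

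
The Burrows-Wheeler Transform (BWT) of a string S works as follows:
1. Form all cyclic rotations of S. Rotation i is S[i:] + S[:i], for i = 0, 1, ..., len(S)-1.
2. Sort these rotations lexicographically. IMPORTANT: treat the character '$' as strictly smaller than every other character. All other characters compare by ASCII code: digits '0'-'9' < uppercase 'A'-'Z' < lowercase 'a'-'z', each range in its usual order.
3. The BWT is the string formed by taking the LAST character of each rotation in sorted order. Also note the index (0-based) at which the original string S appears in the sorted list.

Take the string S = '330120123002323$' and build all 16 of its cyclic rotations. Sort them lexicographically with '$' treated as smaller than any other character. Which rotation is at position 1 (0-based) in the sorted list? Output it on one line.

Answer: 002323$330120123

Derivation:
All 16 rotations (rotation i = S[i:]+S[:i]):
  rot[0] = 330120123002323$
  rot[1] = 30120123002323$3
  rot[2] = 0120123002323$33
  rot[3] = 120123002323$330
  rot[4] = 20123002323$3301
  rot[5] = 0123002323$33012
  rot[6] = 123002323$330120
  rot[7] = 23002323$3301201
  rot[8] = 3002323$33012012
  rot[9] = 002323$330120123
  rot[10] = 02323$3301201230
  rot[11] = 2323$33012012300
  rot[12] = 323$330120123002
  rot[13] = 23$3301201230023
  rot[14] = 3$33012012300232
  rot[15] = $330120123002323
Sorted (with $ < everything):
  sorted[0] = $330120123002323
  sorted[1] = 002323$330120123
  sorted[2] = 0120123002323$33
  sorted[3] = 0123002323$33012
  sorted[4] = 02323$3301201230
  sorted[5] = 120123002323$330
  sorted[6] = 123002323$330120
  sorted[7] = 20123002323$3301
  sorted[8] = 23$3301201230023
  sorted[9] = 23002323$3301201
  sorted[10] = 2323$33012012300
  sorted[11] = 3$33012012300232
  sorted[12] = 3002323$33012012
  sorted[13] = 30120123002323$3
  sorted[14] = 323$330120123002
  sorted[15] = 330120123002323$
sorted[1] = 002323$330120123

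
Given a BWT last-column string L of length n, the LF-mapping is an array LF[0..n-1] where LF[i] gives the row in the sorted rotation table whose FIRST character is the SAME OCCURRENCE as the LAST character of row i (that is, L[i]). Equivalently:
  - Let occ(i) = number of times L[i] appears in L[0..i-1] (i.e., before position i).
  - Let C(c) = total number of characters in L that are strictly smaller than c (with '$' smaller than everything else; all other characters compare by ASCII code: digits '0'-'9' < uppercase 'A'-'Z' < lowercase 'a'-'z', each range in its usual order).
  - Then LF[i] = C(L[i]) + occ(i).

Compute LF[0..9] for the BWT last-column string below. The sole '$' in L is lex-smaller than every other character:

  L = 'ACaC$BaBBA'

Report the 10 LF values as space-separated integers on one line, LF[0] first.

Answer: 1 6 8 7 0 3 9 4 5 2

Derivation:
Char counts: '$':1, 'A':2, 'B':3, 'C':2, 'a':2
C (first-col start): C('$')=0, C('A')=1, C('B')=3, C('C')=6, C('a')=8
L[0]='A': occ=0, LF[0]=C('A')+0=1+0=1
L[1]='C': occ=0, LF[1]=C('C')+0=6+0=6
L[2]='a': occ=0, LF[2]=C('a')+0=8+0=8
L[3]='C': occ=1, LF[3]=C('C')+1=6+1=7
L[4]='$': occ=0, LF[4]=C('$')+0=0+0=0
L[5]='B': occ=0, LF[5]=C('B')+0=3+0=3
L[6]='a': occ=1, LF[6]=C('a')+1=8+1=9
L[7]='B': occ=1, LF[7]=C('B')+1=3+1=4
L[8]='B': occ=2, LF[8]=C('B')+2=3+2=5
L[9]='A': occ=1, LF[9]=C('A')+1=1+1=2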